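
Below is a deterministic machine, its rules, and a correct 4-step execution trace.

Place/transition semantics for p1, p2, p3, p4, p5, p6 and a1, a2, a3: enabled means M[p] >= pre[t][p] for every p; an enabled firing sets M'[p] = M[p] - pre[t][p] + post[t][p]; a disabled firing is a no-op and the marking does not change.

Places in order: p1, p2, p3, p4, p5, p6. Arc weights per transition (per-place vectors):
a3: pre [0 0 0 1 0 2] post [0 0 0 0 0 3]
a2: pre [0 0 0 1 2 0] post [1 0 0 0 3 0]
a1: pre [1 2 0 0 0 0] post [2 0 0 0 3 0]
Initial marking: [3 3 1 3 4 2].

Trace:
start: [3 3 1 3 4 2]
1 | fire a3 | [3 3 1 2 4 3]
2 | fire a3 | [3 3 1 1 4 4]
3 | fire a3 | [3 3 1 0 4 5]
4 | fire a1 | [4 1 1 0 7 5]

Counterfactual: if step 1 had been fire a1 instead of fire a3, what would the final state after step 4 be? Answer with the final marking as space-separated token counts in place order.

4 1 1 1 7 4

(re-executing from step 1 with the substitution; state before step 1: [3 3 1 3 4 2])
1 | fire a1 | [4 1 1 3 7 2]
2 | fire a3 | [4 1 1 2 7 3]
3 | fire a3 | [4 1 1 1 7 4]
4 | fire a1 | [4 1 1 1 7 4]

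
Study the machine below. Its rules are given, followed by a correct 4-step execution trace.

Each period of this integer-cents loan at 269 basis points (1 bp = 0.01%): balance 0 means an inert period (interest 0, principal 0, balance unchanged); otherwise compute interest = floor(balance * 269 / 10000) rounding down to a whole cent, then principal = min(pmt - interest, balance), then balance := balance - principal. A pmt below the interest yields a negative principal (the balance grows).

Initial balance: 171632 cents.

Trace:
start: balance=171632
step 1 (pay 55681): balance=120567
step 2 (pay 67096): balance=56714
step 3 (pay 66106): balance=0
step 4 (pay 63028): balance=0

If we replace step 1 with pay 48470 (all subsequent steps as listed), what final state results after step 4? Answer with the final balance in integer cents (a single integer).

(re-executing from step 1 with the substitution; state before step 1: balance=171632)
step 1 (pay 48470): balance=127778
step 2 (pay 67096): balance=64119
step 3 (pay 66106): balance=0
step 4 (pay 63028): balance=0

0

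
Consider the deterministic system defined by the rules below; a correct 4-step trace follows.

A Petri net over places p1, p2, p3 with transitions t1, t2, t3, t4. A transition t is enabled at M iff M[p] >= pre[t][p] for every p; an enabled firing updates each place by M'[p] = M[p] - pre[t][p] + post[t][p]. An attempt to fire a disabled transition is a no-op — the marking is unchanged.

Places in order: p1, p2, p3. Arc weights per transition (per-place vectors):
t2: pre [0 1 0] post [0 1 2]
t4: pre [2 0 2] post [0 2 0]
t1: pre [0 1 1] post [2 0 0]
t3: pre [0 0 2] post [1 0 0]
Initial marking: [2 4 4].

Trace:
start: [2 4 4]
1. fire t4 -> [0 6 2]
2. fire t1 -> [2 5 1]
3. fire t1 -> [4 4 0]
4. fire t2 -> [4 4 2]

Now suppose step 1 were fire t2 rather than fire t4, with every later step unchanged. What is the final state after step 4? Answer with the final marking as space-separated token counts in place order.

6 2 6

(re-executing from step 1 with the substitution; state before step 1: [2 4 4])
1. fire t2 -> [2 4 6]
2. fire t1 -> [4 3 5]
3. fire t1 -> [6 2 4]
4. fire t2 -> [6 2 6]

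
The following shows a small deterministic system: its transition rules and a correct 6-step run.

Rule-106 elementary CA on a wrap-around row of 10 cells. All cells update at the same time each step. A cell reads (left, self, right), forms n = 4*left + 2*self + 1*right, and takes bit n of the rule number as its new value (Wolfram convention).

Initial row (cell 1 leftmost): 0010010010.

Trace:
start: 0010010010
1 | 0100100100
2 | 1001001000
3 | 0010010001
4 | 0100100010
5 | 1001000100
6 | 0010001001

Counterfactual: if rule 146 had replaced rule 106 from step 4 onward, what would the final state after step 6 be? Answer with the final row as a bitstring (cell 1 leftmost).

(re-executing steps 4..6 under rule 146; state before step 4: 0010010001)
4 | 1101101010
5 | 0000000000
6 | 0000000000

0000000000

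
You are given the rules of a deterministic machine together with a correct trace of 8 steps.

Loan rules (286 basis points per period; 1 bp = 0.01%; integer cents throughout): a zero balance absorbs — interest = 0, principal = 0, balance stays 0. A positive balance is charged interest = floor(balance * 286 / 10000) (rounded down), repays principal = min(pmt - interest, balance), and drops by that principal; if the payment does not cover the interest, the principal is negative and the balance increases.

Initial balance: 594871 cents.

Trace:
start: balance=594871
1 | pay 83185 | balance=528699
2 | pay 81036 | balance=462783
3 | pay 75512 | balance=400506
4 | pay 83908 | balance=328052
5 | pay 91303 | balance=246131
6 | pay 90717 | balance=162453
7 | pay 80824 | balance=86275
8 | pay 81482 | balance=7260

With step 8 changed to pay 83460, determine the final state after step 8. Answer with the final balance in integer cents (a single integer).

5282

(re-executing from step 8 with the substitution; state before step 8: balance=86275)
8 | pay 83460 | balance=5282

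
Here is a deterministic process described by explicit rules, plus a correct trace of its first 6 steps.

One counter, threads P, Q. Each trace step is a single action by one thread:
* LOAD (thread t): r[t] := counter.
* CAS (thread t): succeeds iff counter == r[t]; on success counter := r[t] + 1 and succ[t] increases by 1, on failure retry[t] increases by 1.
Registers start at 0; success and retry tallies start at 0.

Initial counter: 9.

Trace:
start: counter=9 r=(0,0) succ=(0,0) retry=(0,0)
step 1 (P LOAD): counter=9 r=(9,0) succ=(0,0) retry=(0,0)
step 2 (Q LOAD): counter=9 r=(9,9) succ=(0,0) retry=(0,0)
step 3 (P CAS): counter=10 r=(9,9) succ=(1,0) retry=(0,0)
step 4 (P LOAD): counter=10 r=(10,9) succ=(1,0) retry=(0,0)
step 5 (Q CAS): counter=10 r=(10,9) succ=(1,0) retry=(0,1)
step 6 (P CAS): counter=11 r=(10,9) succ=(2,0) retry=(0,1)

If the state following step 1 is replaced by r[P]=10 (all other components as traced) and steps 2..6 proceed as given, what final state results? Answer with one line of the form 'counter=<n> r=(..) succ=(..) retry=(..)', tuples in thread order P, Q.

counter=10 r=(9,9) succ=(0,1) retry=(2,0)

state after step 1 := counter=9 r=(10,0) succ=(0,0) retry=(0,0)
step 2 (Q LOAD): counter=9 r=(10,9) succ=(0,0) retry=(0,0)
step 3 (P CAS): counter=9 r=(10,9) succ=(0,0) retry=(1,0)
step 4 (P LOAD): counter=9 r=(9,9) succ=(0,0) retry=(1,0)
step 5 (Q CAS): counter=10 r=(9,9) succ=(0,1) retry=(1,0)
step 6 (P CAS): counter=10 r=(9,9) succ=(0,1) retry=(2,0)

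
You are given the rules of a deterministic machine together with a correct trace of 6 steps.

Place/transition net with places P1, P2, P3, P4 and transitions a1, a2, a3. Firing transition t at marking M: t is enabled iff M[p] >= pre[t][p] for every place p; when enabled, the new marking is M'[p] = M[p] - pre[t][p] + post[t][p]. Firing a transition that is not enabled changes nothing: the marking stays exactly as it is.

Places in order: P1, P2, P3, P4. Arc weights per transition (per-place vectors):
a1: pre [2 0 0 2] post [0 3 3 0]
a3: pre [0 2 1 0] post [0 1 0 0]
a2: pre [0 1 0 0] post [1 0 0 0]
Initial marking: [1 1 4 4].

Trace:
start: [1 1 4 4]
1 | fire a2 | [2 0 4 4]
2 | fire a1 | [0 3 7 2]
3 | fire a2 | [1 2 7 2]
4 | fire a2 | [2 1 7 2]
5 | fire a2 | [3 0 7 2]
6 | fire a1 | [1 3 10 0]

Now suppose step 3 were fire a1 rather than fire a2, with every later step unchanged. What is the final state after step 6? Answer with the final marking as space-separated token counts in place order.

(re-executing from step 3 with the substitution; state before step 3: [0 3 7 2])
3 | fire a1 | [0 3 7 2]
4 | fire a2 | [1 2 7 2]
5 | fire a2 | [2 1 7 2]
6 | fire a1 | [0 4 10 0]

0 4 10 0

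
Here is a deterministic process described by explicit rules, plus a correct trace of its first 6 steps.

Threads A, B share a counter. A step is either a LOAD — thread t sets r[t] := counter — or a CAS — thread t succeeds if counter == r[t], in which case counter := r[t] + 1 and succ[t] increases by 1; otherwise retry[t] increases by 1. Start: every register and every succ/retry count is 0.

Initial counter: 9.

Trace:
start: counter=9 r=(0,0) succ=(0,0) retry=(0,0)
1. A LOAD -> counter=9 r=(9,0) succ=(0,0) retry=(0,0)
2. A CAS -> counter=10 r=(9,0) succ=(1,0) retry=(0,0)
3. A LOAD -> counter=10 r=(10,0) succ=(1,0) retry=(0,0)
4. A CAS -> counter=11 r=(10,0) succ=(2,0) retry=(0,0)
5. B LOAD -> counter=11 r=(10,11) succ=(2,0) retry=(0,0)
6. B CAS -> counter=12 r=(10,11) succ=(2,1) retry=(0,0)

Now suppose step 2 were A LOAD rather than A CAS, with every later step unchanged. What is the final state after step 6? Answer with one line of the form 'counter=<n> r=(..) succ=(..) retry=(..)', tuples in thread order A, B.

(re-executing from step 2 with the substitution; state before step 2: counter=9 r=(9,0) succ=(0,0) retry=(0,0))
2. A LOAD -> counter=9 r=(9,0) succ=(0,0) retry=(0,0)
3. A LOAD -> counter=9 r=(9,0) succ=(0,0) retry=(0,0)
4. A CAS -> counter=10 r=(9,0) succ=(1,0) retry=(0,0)
5. B LOAD -> counter=10 r=(9,10) succ=(1,0) retry=(0,0)
6. B CAS -> counter=11 r=(9,10) succ=(1,1) retry=(0,0)

counter=11 r=(9,10) succ=(1,1) retry=(0,0)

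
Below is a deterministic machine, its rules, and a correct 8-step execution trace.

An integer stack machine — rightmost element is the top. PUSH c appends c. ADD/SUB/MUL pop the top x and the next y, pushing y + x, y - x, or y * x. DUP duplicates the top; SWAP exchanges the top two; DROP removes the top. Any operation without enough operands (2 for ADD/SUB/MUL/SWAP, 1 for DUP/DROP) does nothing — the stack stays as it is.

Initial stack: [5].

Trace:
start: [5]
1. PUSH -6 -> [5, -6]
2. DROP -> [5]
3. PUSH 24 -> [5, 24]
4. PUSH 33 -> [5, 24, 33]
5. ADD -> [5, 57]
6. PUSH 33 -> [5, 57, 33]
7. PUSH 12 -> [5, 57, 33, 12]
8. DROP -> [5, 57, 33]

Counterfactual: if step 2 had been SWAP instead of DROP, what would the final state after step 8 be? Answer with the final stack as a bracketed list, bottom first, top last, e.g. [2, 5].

[-6, 5, 57, 33]

(re-executing from step 2 with the substitution; state before step 2: [5, -6])
2. SWAP -> [-6, 5]
3. PUSH 24 -> [-6, 5, 24]
4. PUSH 33 -> [-6, 5, 24, 33]
5. ADD -> [-6, 5, 57]
6. PUSH 33 -> [-6, 5, 57, 33]
7. PUSH 12 -> [-6, 5, 57, 33, 12]
8. DROP -> [-6, 5, 57, 33]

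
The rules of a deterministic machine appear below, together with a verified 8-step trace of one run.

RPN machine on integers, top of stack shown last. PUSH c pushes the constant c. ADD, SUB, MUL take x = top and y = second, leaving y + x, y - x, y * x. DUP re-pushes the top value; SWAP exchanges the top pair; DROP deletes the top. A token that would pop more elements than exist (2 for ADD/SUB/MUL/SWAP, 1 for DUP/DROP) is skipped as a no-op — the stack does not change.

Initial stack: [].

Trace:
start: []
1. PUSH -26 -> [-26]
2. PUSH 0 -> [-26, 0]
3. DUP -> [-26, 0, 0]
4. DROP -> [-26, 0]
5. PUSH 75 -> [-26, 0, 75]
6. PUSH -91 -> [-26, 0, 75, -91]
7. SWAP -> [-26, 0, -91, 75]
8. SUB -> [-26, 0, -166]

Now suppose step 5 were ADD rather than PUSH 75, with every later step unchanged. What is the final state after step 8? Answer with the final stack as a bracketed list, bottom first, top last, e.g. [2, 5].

(re-executing from step 5 with the substitution; state before step 5: [-26, 0])
5. ADD -> [-26]
6. PUSH -91 -> [-26, -91]
7. SWAP -> [-91, -26]
8. SUB -> [-65]

[-65]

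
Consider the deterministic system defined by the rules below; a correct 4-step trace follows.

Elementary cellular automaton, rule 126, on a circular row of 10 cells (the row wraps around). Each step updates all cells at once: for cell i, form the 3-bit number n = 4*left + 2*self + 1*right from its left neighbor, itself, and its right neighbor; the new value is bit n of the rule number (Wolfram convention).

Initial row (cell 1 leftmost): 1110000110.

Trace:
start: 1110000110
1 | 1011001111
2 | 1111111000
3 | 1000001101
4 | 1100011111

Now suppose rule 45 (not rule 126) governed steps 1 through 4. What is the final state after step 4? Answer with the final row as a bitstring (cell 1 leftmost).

1010000011

(re-executing steps 1..4 under rule 45; state before step 1: 1110000110)
1 | 1000110101
2 | 0010101111
3 | 0011111000
4 | 1010000011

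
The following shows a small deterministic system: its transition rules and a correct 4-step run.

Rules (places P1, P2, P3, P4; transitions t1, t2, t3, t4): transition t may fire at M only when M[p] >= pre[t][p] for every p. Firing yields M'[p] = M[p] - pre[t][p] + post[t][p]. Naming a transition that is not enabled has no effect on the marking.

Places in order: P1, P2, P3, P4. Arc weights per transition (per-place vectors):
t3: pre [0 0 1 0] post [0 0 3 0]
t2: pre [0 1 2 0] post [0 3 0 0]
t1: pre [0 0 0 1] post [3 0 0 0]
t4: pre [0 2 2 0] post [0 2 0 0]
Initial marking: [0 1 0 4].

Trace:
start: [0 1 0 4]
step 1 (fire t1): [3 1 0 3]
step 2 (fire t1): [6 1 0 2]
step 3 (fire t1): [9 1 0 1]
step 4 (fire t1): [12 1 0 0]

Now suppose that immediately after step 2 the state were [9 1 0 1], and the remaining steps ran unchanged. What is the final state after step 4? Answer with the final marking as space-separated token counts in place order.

state after step 2 := [9 1 0 1]
step 3 (fire t1): [12 1 0 0]
step 4 (fire t1): [12 1 0 0]

12 1 0 0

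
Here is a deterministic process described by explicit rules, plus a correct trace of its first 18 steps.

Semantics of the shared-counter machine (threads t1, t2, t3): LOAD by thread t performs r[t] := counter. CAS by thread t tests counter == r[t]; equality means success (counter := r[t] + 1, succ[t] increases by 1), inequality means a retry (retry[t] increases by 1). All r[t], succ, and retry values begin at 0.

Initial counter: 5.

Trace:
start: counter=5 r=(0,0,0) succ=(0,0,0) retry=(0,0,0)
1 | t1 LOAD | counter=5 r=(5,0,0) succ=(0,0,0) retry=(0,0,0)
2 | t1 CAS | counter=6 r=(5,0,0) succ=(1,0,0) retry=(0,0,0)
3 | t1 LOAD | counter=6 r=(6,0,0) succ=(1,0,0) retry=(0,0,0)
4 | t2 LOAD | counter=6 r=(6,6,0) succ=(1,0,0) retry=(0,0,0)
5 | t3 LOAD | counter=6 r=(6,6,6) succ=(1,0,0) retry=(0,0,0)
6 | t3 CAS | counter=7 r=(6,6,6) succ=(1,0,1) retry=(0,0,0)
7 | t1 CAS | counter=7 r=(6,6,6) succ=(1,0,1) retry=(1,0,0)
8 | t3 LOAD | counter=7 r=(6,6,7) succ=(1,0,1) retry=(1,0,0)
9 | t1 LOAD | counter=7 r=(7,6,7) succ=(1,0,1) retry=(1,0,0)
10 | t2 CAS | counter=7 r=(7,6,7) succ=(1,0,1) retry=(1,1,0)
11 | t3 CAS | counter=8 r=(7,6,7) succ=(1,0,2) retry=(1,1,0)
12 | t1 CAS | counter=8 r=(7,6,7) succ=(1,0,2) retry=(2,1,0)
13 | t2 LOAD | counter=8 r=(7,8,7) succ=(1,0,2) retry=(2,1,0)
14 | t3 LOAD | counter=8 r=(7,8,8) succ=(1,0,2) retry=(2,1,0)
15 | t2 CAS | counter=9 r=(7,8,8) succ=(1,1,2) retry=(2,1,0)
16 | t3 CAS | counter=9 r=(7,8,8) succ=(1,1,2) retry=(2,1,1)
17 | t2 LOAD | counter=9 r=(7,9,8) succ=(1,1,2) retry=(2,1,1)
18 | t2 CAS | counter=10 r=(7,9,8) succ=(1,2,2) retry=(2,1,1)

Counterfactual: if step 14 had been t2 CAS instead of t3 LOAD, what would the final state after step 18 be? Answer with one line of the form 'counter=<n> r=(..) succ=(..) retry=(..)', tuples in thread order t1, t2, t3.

(re-executing from step 14 with the substitution; state before step 14: counter=8 r=(7,8,7) succ=(1,0,2) retry=(2,1,0))
14 | t2 CAS | counter=9 r=(7,8,7) succ=(1,1,2) retry=(2,1,0)
15 | t2 CAS | counter=9 r=(7,8,7) succ=(1,1,2) retry=(2,2,0)
16 | t3 CAS | counter=9 r=(7,8,7) succ=(1,1,2) retry=(2,2,1)
17 | t2 LOAD | counter=9 r=(7,9,7) succ=(1,1,2) retry=(2,2,1)
18 | t2 CAS | counter=10 r=(7,9,7) succ=(1,2,2) retry=(2,2,1)

counter=10 r=(7,9,7) succ=(1,2,2) retry=(2,2,1)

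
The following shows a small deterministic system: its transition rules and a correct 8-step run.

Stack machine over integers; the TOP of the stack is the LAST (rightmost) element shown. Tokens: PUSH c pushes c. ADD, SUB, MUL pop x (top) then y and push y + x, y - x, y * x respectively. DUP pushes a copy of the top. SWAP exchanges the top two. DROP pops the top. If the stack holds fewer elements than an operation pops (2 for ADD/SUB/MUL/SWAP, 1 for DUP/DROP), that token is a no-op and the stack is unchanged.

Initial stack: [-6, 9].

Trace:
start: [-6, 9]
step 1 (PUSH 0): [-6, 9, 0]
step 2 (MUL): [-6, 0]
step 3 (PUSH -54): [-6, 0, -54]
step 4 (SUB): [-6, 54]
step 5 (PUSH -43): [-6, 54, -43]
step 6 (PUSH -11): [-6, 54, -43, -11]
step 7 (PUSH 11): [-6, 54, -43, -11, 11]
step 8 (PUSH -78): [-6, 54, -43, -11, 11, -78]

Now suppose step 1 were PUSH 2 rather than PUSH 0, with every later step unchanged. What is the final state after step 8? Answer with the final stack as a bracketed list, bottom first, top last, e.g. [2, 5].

[-6, 72, -43, -11, 11, -78]

(re-executing from step 1 with the substitution; state before step 1: [-6, 9])
step 1 (PUSH 2): [-6, 9, 2]
step 2 (MUL): [-6, 18]
step 3 (PUSH -54): [-6, 18, -54]
step 4 (SUB): [-6, 72]
step 5 (PUSH -43): [-6, 72, -43]
step 6 (PUSH -11): [-6, 72, -43, -11]
step 7 (PUSH 11): [-6, 72, -43, -11, 11]
step 8 (PUSH -78): [-6, 72, -43, -11, 11, -78]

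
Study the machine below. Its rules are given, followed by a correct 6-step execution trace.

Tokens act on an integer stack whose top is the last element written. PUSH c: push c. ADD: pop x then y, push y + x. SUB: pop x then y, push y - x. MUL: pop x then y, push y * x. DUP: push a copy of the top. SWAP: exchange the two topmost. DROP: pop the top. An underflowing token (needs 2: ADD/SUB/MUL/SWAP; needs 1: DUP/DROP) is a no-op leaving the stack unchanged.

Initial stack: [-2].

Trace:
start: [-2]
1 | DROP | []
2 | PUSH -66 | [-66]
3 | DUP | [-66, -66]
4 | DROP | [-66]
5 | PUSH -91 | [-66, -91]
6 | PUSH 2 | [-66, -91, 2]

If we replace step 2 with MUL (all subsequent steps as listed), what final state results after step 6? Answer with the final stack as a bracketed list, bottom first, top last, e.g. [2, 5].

[-91, 2]

(re-executing from step 2 with the substitution; state before step 2: [])
2 | MUL | []
3 | DUP | []
4 | DROP | []
5 | PUSH -91 | [-91]
6 | PUSH 2 | [-91, 2]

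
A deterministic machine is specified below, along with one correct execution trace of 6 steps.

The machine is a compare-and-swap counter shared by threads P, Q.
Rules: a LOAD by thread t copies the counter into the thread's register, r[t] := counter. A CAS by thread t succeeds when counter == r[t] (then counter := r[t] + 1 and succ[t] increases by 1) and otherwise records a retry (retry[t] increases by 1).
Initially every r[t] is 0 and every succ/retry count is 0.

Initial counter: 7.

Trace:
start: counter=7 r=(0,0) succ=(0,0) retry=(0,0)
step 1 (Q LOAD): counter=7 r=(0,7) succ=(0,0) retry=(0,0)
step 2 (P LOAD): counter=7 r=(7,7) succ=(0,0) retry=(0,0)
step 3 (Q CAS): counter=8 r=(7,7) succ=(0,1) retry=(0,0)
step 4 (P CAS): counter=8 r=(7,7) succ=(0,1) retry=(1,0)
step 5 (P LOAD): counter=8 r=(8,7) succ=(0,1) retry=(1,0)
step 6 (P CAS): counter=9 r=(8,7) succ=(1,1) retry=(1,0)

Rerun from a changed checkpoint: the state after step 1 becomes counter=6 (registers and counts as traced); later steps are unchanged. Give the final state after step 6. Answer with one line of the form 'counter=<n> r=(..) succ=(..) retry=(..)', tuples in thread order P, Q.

state after step 1 := counter=6 r=(0,7) succ=(0,0) retry=(0,0)
step 2 (P LOAD): counter=6 r=(6,7) succ=(0,0) retry=(0,0)
step 3 (Q CAS): counter=6 r=(6,7) succ=(0,0) retry=(0,1)
step 4 (P CAS): counter=7 r=(6,7) succ=(1,0) retry=(0,1)
step 5 (P LOAD): counter=7 r=(7,7) succ=(1,0) retry=(0,1)
step 6 (P CAS): counter=8 r=(7,7) succ=(2,0) retry=(0,1)

counter=8 r=(7,7) succ=(2,0) retry=(0,1)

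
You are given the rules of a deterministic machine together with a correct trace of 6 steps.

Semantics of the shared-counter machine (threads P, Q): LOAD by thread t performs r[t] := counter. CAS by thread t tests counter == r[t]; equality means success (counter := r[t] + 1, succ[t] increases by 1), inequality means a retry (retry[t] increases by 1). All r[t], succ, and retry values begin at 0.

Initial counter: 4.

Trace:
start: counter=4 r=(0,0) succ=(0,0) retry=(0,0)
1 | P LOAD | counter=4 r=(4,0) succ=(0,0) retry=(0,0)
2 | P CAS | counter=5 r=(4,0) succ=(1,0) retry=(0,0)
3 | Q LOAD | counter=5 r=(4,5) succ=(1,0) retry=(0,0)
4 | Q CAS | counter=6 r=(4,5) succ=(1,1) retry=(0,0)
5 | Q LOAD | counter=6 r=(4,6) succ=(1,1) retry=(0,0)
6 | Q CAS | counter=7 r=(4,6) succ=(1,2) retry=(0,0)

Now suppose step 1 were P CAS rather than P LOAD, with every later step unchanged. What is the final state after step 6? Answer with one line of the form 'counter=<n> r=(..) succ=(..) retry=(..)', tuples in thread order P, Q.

counter=6 r=(0,5) succ=(0,2) retry=(2,0)

(re-executing from step 1 with the substitution; state before step 1: counter=4 r=(0,0) succ=(0,0) retry=(0,0))
1 | P CAS | counter=4 r=(0,0) succ=(0,0) retry=(1,0)
2 | P CAS | counter=4 r=(0,0) succ=(0,0) retry=(2,0)
3 | Q LOAD | counter=4 r=(0,4) succ=(0,0) retry=(2,0)
4 | Q CAS | counter=5 r=(0,4) succ=(0,1) retry=(2,0)
5 | Q LOAD | counter=5 r=(0,5) succ=(0,1) retry=(2,0)
6 | Q CAS | counter=6 r=(0,5) succ=(0,2) retry=(2,0)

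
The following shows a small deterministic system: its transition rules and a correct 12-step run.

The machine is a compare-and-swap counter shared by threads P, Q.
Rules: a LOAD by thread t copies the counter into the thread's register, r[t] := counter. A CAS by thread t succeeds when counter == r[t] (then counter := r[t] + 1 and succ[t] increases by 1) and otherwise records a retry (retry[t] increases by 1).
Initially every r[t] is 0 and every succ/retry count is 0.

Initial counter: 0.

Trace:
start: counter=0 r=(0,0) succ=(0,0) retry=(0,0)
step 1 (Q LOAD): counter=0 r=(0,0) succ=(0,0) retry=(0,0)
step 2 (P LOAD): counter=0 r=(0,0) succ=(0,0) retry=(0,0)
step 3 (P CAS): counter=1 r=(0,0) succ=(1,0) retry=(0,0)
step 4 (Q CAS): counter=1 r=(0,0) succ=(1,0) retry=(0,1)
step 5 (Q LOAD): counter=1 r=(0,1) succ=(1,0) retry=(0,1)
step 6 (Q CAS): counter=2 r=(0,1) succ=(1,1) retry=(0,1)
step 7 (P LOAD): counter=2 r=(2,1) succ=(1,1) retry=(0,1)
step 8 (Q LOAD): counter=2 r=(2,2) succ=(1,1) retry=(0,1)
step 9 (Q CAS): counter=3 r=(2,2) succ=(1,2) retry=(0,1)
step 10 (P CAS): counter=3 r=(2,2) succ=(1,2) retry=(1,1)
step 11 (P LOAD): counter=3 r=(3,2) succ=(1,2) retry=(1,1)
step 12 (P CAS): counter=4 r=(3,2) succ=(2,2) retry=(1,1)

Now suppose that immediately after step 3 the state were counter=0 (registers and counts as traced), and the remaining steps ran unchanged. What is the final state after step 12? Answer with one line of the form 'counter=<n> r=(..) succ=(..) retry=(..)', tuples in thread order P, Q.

state after step 3 := counter=0 r=(0,0) succ=(1,0) retry=(0,0)
step 4 (Q CAS): counter=1 r=(0,0) succ=(1,1) retry=(0,0)
step 5 (Q LOAD): counter=1 r=(0,1) succ=(1,1) retry=(0,0)
step 6 (Q CAS): counter=2 r=(0,1) succ=(1,2) retry=(0,0)
step 7 (P LOAD): counter=2 r=(2,1) succ=(1,2) retry=(0,0)
step 8 (Q LOAD): counter=2 r=(2,2) succ=(1,2) retry=(0,0)
step 9 (Q CAS): counter=3 r=(2,2) succ=(1,3) retry=(0,0)
step 10 (P CAS): counter=3 r=(2,2) succ=(1,3) retry=(1,0)
step 11 (P LOAD): counter=3 r=(3,2) succ=(1,3) retry=(1,0)
step 12 (P CAS): counter=4 r=(3,2) succ=(2,3) retry=(1,0)

counter=4 r=(3,2) succ=(2,3) retry=(1,0)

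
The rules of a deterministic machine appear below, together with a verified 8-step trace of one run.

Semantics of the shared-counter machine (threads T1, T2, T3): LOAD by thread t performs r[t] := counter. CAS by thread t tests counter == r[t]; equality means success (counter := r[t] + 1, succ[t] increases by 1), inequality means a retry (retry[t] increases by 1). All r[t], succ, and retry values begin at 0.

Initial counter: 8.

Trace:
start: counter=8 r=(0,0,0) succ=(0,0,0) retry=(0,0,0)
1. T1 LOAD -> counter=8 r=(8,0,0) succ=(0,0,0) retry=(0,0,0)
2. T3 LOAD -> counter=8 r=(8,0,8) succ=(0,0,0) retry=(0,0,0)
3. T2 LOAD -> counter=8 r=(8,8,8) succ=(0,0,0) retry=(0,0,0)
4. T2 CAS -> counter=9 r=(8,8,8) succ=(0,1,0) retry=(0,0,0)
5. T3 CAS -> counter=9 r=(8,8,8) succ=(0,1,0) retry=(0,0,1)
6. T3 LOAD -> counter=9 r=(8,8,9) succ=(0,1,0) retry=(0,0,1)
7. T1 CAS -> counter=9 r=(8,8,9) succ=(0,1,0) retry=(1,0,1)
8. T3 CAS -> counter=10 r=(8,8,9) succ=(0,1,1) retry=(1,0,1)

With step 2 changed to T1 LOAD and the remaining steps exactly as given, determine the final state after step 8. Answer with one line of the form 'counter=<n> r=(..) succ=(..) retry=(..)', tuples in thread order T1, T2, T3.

counter=10 r=(8,8,9) succ=(0,1,1) retry=(1,0,1)

(re-executing from step 2 with the substitution; state before step 2: counter=8 r=(8,0,0) succ=(0,0,0) retry=(0,0,0))
2. T1 LOAD -> counter=8 r=(8,0,0) succ=(0,0,0) retry=(0,0,0)
3. T2 LOAD -> counter=8 r=(8,8,0) succ=(0,0,0) retry=(0,0,0)
4. T2 CAS -> counter=9 r=(8,8,0) succ=(0,1,0) retry=(0,0,0)
5. T3 CAS -> counter=9 r=(8,8,0) succ=(0,1,0) retry=(0,0,1)
6. T3 LOAD -> counter=9 r=(8,8,9) succ=(0,1,0) retry=(0,0,1)
7. T1 CAS -> counter=9 r=(8,8,9) succ=(0,1,0) retry=(1,0,1)
8. T3 CAS -> counter=10 r=(8,8,9) succ=(0,1,1) retry=(1,0,1)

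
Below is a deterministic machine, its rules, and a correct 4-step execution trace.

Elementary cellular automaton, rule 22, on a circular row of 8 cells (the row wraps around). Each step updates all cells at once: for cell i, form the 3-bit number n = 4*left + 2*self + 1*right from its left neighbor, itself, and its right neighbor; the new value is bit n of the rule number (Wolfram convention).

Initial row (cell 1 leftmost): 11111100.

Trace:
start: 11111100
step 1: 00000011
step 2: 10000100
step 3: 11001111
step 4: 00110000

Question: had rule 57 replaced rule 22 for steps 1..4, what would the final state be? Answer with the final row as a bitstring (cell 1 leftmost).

(re-executing steps 1..4 under rule 57; state before step 1: 11111100)
step 1: 10000010
step 2: 01111001
step 3: 11000100
step 4: 10110010

10110010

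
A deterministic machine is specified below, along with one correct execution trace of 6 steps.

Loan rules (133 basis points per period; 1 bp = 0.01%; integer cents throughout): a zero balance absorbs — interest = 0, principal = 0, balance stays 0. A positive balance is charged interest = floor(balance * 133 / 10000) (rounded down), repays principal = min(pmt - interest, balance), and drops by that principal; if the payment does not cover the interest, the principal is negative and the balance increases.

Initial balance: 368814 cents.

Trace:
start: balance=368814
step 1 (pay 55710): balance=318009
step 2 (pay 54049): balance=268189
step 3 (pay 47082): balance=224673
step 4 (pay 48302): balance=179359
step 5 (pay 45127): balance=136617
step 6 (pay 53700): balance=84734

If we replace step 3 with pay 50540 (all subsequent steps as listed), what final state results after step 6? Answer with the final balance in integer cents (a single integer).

(re-executing from step 3 with the substitution; state before step 3: balance=268189)
step 3 (pay 50540): balance=221215
step 4 (pay 48302): balance=175855
step 5 (pay 45127): balance=133066
step 6 (pay 53700): balance=81135

81135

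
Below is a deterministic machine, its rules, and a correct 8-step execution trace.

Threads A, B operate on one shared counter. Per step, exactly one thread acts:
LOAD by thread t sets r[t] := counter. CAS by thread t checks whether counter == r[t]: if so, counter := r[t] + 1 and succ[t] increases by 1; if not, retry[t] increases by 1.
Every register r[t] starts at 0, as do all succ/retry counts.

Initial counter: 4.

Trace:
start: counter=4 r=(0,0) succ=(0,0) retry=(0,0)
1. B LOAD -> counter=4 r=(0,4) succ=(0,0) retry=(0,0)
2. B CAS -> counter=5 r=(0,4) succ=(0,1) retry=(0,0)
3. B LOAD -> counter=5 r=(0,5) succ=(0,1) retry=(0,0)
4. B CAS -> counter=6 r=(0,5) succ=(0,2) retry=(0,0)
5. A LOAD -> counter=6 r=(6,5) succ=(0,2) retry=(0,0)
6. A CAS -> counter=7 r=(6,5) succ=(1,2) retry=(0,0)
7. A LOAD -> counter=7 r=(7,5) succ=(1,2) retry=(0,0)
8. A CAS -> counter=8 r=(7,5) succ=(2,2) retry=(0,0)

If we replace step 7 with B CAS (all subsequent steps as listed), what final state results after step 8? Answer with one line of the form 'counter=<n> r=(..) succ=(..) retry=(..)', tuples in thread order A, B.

counter=7 r=(6,5) succ=(1,2) retry=(1,1)

(re-executing from step 7 with the substitution; state before step 7: counter=7 r=(6,5) succ=(1,2) retry=(0,0))
7. B CAS -> counter=7 r=(6,5) succ=(1,2) retry=(0,1)
8. A CAS -> counter=7 r=(6,5) succ=(1,2) retry=(1,1)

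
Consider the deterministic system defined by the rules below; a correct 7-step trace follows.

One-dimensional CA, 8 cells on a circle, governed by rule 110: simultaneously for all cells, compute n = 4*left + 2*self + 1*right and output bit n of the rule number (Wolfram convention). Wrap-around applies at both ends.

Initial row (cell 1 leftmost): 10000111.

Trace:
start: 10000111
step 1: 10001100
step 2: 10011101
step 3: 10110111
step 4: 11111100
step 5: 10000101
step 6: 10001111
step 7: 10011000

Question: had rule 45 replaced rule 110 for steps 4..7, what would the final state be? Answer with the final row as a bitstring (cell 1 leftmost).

00000101

(re-executing steps 4..7 under rule 45; state before step 4: 10110111)
step 4: 01101100
step 5: 01011001
step 6: 11110001
step 7: 00000101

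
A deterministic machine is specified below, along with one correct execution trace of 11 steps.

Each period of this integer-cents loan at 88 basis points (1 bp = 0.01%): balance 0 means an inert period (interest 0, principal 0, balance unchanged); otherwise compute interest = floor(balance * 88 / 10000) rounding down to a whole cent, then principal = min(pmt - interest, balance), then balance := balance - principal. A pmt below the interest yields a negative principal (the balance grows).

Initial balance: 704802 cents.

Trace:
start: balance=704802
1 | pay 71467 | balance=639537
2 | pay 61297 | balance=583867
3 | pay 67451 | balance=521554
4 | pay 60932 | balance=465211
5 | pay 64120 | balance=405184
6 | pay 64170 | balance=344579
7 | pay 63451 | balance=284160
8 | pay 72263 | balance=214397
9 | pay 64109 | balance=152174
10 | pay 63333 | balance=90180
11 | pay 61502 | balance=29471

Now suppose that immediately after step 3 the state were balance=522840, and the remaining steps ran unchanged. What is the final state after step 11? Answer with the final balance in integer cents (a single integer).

state after step 3 := balance=522840
4 | pay 60932 | balance=466508
5 | pay 64120 | balance=406493
6 | pay 64170 | balance=345900
7 | pay 63451 | balance=285492
8 | pay 72263 | balance=215741
9 | pay 64109 | balance=153530
10 | pay 63333 | balance=91548
11 | pay 61502 | balance=30851

30851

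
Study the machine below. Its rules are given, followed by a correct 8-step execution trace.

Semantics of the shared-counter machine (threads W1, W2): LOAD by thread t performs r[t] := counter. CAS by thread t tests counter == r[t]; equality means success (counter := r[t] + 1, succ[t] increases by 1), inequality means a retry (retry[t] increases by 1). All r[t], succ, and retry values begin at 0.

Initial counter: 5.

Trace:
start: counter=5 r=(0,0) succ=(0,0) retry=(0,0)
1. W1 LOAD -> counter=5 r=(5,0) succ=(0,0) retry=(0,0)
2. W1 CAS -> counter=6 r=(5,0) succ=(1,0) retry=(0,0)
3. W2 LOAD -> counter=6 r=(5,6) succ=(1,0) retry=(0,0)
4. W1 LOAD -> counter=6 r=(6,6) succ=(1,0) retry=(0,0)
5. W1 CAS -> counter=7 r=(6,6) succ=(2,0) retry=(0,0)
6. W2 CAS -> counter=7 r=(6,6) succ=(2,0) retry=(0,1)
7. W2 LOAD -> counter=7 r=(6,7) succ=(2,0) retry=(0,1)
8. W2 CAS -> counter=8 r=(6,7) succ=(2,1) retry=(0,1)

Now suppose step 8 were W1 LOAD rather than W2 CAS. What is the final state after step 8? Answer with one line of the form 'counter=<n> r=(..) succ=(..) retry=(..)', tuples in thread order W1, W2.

(re-executing from step 8 with the substitution; state before step 8: counter=7 r=(6,7) succ=(2,0) retry=(0,1))
8. W1 LOAD -> counter=7 r=(7,7) succ=(2,0) retry=(0,1)

counter=7 r=(7,7) succ=(2,0) retry=(0,1)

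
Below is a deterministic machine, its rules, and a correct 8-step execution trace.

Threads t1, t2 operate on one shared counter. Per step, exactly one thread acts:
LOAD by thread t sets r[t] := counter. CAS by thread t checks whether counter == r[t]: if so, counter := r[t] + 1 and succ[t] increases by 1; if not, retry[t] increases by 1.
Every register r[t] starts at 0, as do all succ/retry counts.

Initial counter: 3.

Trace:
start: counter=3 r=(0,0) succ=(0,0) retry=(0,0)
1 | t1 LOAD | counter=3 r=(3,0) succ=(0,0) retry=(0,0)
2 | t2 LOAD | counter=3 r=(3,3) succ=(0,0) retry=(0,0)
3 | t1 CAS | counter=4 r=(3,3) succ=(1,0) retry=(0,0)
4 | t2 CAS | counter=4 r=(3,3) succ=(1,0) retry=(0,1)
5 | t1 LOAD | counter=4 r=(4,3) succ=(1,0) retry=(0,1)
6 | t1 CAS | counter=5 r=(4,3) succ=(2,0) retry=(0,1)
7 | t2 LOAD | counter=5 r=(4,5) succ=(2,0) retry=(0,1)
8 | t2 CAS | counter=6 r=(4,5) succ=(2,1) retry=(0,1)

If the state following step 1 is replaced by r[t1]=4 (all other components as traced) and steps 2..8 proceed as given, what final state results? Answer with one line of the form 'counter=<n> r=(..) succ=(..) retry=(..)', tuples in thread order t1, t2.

state after step 1 := counter=3 r=(4,0) succ=(0,0) retry=(0,0)
2 | t2 LOAD | counter=3 r=(4,3) succ=(0,0) retry=(0,0)
3 | t1 CAS | counter=3 r=(4,3) succ=(0,0) retry=(1,0)
4 | t2 CAS | counter=4 r=(4,3) succ=(0,1) retry=(1,0)
5 | t1 LOAD | counter=4 r=(4,3) succ=(0,1) retry=(1,0)
6 | t1 CAS | counter=5 r=(4,3) succ=(1,1) retry=(1,0)
7 | t2 LOAD | counter=5 r=(4,5) succ=(1,1) retry=(1,0)
8 | t2 CAS | counter=6 r=(4,5) succ=(1,2) retry=(1,0)

counter=6 r=(4,5) succ=(1,2) retry=(1,0)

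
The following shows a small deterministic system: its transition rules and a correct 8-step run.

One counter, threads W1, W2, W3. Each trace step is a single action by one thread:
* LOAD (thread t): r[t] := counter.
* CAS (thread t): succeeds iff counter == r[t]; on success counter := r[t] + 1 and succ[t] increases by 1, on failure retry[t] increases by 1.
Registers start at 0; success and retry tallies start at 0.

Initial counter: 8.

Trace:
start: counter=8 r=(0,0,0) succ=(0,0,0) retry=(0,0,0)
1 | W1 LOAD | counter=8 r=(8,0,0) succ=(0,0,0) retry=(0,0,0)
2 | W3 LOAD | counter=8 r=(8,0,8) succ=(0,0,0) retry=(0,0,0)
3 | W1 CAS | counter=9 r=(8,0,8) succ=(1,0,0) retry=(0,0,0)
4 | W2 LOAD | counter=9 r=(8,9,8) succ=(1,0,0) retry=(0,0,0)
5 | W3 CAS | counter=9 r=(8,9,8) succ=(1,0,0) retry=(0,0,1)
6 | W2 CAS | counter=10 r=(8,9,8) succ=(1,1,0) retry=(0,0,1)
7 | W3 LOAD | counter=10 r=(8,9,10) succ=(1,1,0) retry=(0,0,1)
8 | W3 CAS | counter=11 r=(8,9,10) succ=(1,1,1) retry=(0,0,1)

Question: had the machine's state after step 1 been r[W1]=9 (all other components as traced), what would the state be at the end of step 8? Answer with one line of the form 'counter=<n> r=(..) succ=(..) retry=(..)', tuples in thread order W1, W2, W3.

state after step 1 := counter=8 r=(9,0,0) succ=(0,0,0) retry=(0,0,0)
2 | W3 LOAD | counter=8 r=(9,0,8) succ=(0,0,0) retry=(0,0,0)
3 | W1 CAS | counter=8 r=(9,0,8) succ=(0,0,0) retry=(1,0,0)
4 | W2 LOAD | counter=8 r=(9,8,8) succ=(0,0,0) retry=(1,0,0)
5 | W3 CAS | counter=9 r=(9,8,8) succ=(0,0,1) retry=(1,0,0)
6 | W2 CAS | counter=9 r=(9,8,8) succ=(0,0,1) retry=(1,1,0)
7 | W3 LOAD | counter=9 r=(9,8,9) succ=(0,0,1) retry=(1,1,0)
8 | W3 CAS | counter=10 r=(9,8,9) succ=(0,0,2) retry=(1,1,0)

counter=10 r=(9,8,9) succ=(0,0,2) retry=(1,1,0)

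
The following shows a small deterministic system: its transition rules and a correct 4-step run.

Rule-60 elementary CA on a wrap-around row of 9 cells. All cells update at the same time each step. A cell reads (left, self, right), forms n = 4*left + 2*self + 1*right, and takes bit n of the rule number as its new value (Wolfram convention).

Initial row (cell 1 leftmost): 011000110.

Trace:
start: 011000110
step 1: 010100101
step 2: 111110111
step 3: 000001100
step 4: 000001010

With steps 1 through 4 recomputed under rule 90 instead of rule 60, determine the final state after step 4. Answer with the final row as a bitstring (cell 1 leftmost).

010101010

(re-executing steps 1..4 under rule 90; state before step 1: 011000110)
step 1: 111101111
step 2: 000101000
step 3: 001000100
step 4: 010101010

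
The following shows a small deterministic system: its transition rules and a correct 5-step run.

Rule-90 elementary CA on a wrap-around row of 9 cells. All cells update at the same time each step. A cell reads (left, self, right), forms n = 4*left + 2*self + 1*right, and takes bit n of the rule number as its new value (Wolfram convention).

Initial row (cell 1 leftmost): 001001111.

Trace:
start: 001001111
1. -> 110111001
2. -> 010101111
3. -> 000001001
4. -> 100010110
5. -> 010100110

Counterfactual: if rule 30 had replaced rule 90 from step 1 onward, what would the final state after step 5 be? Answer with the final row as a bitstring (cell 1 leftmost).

010010111

(re-executing steps 1..5 under rule 30; state before step 1: 001001111)
1. -> 111111000
2. -> 100000101
3. -> 010001101
4. -> 011011001
5. -> 010010111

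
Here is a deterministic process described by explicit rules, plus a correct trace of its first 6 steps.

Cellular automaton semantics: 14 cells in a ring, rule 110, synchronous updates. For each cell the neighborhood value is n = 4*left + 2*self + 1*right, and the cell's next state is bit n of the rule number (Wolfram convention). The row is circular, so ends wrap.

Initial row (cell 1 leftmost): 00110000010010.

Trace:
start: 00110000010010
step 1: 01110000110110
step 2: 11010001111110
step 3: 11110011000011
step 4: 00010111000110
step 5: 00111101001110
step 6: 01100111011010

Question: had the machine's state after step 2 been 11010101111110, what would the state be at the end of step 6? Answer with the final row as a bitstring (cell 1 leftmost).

00000111011010

state after step 2 := 11010101111110
step 3: 11111111000011
step 4: 00000001000110
step 5: 00000011001110
step 6: 00000111011010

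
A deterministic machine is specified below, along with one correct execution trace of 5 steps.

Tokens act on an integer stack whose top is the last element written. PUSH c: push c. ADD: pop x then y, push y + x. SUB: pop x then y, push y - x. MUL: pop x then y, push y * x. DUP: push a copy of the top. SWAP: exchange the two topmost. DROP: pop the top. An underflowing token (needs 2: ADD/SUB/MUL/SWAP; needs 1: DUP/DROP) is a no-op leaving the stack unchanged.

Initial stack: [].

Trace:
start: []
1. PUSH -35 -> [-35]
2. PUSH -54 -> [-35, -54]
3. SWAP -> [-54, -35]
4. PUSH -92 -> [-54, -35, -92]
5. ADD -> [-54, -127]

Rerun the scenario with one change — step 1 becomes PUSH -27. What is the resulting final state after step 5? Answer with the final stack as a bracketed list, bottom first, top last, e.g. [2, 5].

(re-executing from step 1 with the substitution; state before step 1: [])
1. PUSH -27 -> [-27]
2. PUSH -54 -> [-27, -54]
3. SWAP -> [-54, -27]
4. PUSH -92 -> [-54, -27, -92]
5. ADD -> [-54, -119]

[-54, -119]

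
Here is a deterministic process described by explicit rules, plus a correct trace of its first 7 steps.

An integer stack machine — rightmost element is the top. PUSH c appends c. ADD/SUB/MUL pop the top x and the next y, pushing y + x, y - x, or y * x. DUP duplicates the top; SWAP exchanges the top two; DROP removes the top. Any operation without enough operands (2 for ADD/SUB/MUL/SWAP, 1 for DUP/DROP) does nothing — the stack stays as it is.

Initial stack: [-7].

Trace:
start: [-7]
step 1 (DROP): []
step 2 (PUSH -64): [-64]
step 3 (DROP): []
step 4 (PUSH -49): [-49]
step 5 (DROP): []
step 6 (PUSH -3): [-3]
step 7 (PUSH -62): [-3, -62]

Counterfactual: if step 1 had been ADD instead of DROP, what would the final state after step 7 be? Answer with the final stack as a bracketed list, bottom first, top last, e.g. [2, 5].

[-7, -3, -62]

(re-executing from step 1 with the substitution; state before step 1: [-7])
step 1 (ADD): [-7]
step 2 (PUSH -64): [-7, -64]
step 3 (DROP): [-7]
step 4 (PUSH -49): [-7, -49]
step 5 (DROP): [-7]
step 6 (PUSH -3): [-7, -3]
step 7 (PUSH -62): [-7, -3, -62]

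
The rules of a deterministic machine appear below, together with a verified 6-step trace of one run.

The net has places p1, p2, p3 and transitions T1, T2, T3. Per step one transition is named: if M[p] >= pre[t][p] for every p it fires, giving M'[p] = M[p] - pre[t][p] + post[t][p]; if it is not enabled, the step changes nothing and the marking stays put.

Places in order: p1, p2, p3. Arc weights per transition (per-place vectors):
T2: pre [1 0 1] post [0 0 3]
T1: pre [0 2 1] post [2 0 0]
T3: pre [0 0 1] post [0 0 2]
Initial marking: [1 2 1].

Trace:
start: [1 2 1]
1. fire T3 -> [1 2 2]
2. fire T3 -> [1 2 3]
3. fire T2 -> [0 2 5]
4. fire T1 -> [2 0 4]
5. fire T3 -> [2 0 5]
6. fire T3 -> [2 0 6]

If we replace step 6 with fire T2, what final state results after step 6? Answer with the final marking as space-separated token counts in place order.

1 0 7

(re-executing from step 6 with the substitution; state before step 6: [2 0 5])
6. fire T2 -> [1 0 7]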